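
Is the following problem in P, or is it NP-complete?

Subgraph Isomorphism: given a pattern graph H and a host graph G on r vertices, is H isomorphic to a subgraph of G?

This problem is NP-complete: generalizes Clique and Hamiltonian Path (pattern size is part of the input).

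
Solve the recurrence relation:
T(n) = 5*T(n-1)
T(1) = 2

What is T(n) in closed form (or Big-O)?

Each step multiplies by 5. T(n) = T(1)*5^(n-1) = 2*5^(n-1).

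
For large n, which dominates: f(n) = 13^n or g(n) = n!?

g(n) = n! grows faster: n!/13^n -> infinity by Stirling.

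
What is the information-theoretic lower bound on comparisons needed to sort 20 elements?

There are 20! = 2432902008176640000 possible orderings. Each comparison gives 1 bit. We need at least ceil(log_2(2432902008176640000)) = 62 comparisons.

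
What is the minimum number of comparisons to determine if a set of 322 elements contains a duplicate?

Determining if 322 elements are all distinct requires Omega(n log n) comparisons in the comparison model. This follows from the element distinctness lower bound.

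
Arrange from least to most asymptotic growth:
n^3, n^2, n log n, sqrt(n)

Ordered by growth rate: sqrt(n) < n log n < n^2 < n^3.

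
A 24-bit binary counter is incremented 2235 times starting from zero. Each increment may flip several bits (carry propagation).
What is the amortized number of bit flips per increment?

Bit i flips on every 2^i-th increment, so over 2235 increments bit i flips floor(2235/2^i) times. Summing over i: total flips < 2 * 2235. Amortized: < 2 = O(1) per increment.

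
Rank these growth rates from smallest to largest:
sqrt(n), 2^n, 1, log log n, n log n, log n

Ordered by growth rate: 1 < log log n < log n < sqrt(n) < n log n < 2^n.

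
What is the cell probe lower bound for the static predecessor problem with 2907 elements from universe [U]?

The Patrascu-Thorup lower bound shows any data structure on n = 2907 elements using O(n * polylog(n)) space requires Omega(log log U) query time. van Emde Boas trees achieve O(log log U) with O(U) space.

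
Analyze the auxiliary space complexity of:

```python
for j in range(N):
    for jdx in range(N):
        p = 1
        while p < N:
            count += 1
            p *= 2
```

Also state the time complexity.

Space complexity: O(1).
Only a constant amount of auxiliary storage is used; nothing grows with n.
Time complexity: O(n^2 log n).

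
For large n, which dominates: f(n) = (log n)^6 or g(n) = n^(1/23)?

g(n) = n^(1/23) grows faster: any positive power of n dominates any polylog.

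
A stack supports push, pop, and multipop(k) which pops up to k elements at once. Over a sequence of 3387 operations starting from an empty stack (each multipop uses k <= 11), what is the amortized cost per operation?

Each element is pushed exactly once and popped at most once (whether by pop or as part of a multipop). So the total number of individual pops over the whole sequence is at most the number of pushes, which is at most 3387. Total work <= 2 * 3387, hence O(1) amortized per operation.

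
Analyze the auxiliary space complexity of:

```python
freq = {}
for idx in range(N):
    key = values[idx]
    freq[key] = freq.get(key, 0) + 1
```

Space complexity: O(n).
Auxiliary storage grows linearly with the input size n in the worst case.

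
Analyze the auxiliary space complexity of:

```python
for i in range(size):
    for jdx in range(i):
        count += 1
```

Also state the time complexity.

Space complexity: O(1).
Only a constant amount of auxiliary storage is used; nothing grows with n.
Time complexity: O(n^2).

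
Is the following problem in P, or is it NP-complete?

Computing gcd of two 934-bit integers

This problem is in P: the Euclidean algorithm runs in polynomial time in the bit-length.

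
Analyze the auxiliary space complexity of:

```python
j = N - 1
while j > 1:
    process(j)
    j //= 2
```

Space complexity: O(1).
Only a constant amount of auxiliary storage is used; nothing grows with n.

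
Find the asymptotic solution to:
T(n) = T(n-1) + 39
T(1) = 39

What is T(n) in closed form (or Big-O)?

Unrolling: T(n) = T(n-1) + 39 = T(n-2) + 2*39 = ... = T(1) + (n-1)*39 = 39 + (n-1)*39 = 39n.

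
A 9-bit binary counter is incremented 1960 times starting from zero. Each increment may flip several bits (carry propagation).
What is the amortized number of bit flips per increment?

Bit i flips on every 2^i-th increment, so over 1960 increments bit i flips floor(1960/2^i) times. Summing over i: total flips < 2 * 1960. Amortized: < 2 = O(1) per increment.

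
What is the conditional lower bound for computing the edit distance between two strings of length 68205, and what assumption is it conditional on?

Under SETH (the Strong Exponential Time Hypothesis), edit distance on length-68205 strings cannot be computed in O(n^(2-epsilon)) time for any epsilon > 0 (Backurs-Indyk). The reduction is from CNF-SAT via the orthogonal vectors problem.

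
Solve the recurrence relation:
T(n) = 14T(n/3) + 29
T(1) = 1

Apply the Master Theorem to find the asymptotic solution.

a=14, b=3, f(n)=29. log_3(14) = 2.402. Case 1 of Master Theorem: T(n) = O(n^2.402).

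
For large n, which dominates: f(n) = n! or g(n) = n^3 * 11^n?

f(n) = n! grows faster: by Stirling n! ~ (n/e)^n sqrt(2*pi*n); (n/e)^n eventually dominates n^3 * 11^n.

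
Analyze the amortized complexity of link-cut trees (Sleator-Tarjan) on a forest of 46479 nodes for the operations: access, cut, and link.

Link-cut trees represent the forest using splay trees over preferred paths. With potential Phi = sum over nodes of log(size of virtual subtree), each access on 46479 nodes is O(log 46479) = O(log n) amortized by the splay-tree access lemma. Cut and link are O(1) plus one access.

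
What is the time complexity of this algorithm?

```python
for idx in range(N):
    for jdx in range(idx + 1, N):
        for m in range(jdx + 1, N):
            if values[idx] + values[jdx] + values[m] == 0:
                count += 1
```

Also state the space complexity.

Time complexity: O(n^3).
Space complexity: O(1).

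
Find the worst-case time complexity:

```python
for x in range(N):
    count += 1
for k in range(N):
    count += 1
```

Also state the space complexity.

Time complexity: O(n).
Space complexity: O(1).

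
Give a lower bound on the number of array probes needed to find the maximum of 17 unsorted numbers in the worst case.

Adversary: any unprobed cell could hold a value larger than everything seen so far. If fewer than 17 cells are probed, the adversary places the max in an unprobed cell. So all 17 cells must be examined; together with 17-1 comparisons this is tight.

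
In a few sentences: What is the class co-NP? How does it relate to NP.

co-NP is the class of problems whose complement is in NP. A problem is in co-NP if 'no' instances have short proofs. NP and co-NP may or may not be equal. If NP != co-NP, then P != NP. Tautology (is a formula always true?) is in co-NP.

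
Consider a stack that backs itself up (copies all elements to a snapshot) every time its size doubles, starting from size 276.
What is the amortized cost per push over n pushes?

Backups occur at sizes 276, 552, 1104, ..., copying 276 + 552 + 1104 + ... <= 2n elements total (geometric series). Spread over n pushes, the amortized backup cost is O(1) per push.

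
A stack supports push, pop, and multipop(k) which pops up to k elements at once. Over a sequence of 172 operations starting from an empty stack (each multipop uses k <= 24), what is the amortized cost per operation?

Each element is pushed exactly once and popped at most once (whether by pop or as part of a multipop). So the total number of individual pops over the whole sequence is at most the number of pushes, which is at most 172. Total work <= 2 * 172, hence O(1) amortized per operation.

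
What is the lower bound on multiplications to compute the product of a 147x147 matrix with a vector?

A 147x147 matrix-vector product has 147 inner products of length 147. Output depends on all 147^2 = 21609 matrix entries. At least 21609 multiplications needed.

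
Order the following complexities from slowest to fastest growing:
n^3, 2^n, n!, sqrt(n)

Ordered by growth rate: sqrt(n) < n^3 < 2^n < n!.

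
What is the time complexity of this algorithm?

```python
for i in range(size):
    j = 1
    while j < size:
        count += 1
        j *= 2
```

Time complexity: O(n log n).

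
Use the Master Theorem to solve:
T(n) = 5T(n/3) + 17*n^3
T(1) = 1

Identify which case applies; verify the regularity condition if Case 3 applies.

a=5, b=3, f(n)=17*n^3.
log_3(5) = 1.465 < 3.
f(n) = Omega(n^(1.465+epsilon)) for some epsilon > 0, so Case 3 is the candidate.
Regularity: a*f(n/b) = 5*17*(n/3)^3 = (5/27)*17*n^3 <= c*f(n) with c = 5/27 < 1. Satisfied.
Case 3: T(n) = Theta(n^3).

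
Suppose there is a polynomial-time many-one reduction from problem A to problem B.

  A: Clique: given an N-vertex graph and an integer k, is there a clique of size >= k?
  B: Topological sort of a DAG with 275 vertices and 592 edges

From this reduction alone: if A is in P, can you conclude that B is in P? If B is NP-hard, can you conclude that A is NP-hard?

A poly-time reduction A <=_p B transfers tractability DOWN (B easy => A easy) and hardness UP (A hard => B hard), not the reverse.
From A in P, the reduction alone does NOT give B in P: any problem in P trivially reduces to SAT, yet SAT is not known to be in P.
From B NP-hard, the reduction alone does NOT give A NP-hard: again, easy problems reduce to hard ones.
(Here in fact A is NP-complete and B is in P, so no such reduction is known -- its existence would imply P = NP; the analysis concerns only what the assumed reduction would or would not let you conclude.)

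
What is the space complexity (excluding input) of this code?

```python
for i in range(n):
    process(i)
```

Space complexity: O(1).
Only a constant amount of auxiliary storage is used; nothing grows with n.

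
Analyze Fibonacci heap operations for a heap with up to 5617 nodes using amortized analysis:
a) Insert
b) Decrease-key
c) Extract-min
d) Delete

Fibonacci heaps use lazy consolidation. Potential function Phi = t + 2m (t = number of trees, m = marked nodes).
- Insert: O(1) actual, Delta Phi = +1 (one new tree) => O(1) amortized.
- Decrease-key: with c cascading cuts, actual cost is O(c); Delta Phi <= c - 2(c-1) + 2 = 4 - c (c new trees; >= c-1 marks cleared; <= 1 new mark). Amortized O(c) + (4 - c) = O(1).
- Extract-min: O(D(n) + t) actual; consolidation drops t to <= D(n)+1, so Delta Phi pays for the t term. D(n) = O(log n) for n = 5617 => O(log n) amortized.
- Delete: decrease-key to -inf then extract-min = O(log n).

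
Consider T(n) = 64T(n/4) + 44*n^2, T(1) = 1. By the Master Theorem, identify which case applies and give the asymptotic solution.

a=64, b=4, f(n)=44*n^2.
log_4(64) = 3 > 2.
Since f(n) = O(n^2) is polynomially smaller than n^3, Case 1 applies.
T(n) = Theta(n^3).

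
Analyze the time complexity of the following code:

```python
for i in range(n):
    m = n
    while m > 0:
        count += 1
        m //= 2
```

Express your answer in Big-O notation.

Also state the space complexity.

Time complexity: O(n log n).
Space complexity: O(1).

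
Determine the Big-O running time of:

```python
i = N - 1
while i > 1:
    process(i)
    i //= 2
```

Time complexity: O(log n).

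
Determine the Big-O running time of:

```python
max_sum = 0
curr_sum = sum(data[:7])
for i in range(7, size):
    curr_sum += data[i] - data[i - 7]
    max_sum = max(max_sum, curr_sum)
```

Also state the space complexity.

Time complexity: O(n).
Space complexity: O(1).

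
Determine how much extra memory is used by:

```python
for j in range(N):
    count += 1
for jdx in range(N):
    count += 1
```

Space complexity: O(1).
Only a constant amount of auxiliary storage is used; nothing grows with n.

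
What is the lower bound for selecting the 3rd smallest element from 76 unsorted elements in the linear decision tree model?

Selecting the 3rd smallest of 76 elements requires Omega(n) comparisons. Every element must be compared at least once. The BFPRT algorithm achieves O(n), making this tight.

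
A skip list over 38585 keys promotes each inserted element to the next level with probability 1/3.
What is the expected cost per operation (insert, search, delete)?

Expected number of levels is O(log_3(38585)) = O(log n). A search visits O(1) expected nodes per level over O(log n) levels. Insert/delete are a search plus O(1) pointer updates per level. Expected O(log n) per operation.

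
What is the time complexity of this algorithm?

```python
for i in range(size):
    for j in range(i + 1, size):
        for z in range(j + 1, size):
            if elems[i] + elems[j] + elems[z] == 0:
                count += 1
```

Time complexity: O(n^3).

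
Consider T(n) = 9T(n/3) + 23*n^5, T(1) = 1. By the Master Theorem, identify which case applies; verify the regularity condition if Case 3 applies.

a=9, b=3, f(n)=23*n^5.
log_3(9) = 2 < 5.
f(n) = Omega(n^(2+epsilon)) for some epsilon > 0, so Case 3 is the candidate.
Regularity: a*f(n/b) = 9*23*(n/3)^5 = (9/243)*23*n^5 <= c*f(n) with c = 9/243 < 1. Satisfied.
Case 3: T(n) = Theta(n^5).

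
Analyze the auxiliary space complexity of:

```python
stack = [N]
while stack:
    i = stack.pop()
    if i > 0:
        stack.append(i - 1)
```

Space complexity: O(1).
Only a constant amount of auxiliary storage is used; nothing grows with n.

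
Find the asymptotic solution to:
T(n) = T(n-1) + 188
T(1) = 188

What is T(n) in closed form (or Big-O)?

Unrolling: T(n) = T(n-1) + 188 = T(n-2) + 2*188 = ... = T(1) + (n-1)*188 = 188 + (n-1)*188 = 188n.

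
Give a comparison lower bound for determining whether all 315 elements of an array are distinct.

In the algebraic decision-tree model, the YES region for element distinctness on 315 elements has 315! connected components (one per ordering). Ben-Or's theorem then gives a lower bound of Omega(log(n!)) = Omega(n log n).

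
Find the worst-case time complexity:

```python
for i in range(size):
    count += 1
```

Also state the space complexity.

Time complexity: O(n).
Space complexity: O(1).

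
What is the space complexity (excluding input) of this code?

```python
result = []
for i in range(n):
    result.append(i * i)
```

Space complexity: O(n).
Auxiliary storage grows linearly with the input size n in the worst case.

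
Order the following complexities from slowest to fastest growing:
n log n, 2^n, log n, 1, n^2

Ordered by growth rate: 1 < log n < n log n < n^2 < 2^n.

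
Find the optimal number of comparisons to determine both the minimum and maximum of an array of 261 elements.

Naive approach: 520 comparisons (260 for max + 260 for min).
Optimal: Compare elements in pairs first (floor(n/2) = 130 comparisons), then find max among winners and min among losers (130 comparisons each).
Total: ceil(3n/2) - 2 = 390 comparisons. An adversary argument shows this is also a lower bound.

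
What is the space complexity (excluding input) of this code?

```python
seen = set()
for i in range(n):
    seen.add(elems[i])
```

Space complexity: O(n).
Auxiliary storage grows linearly with the input size n in the worst case.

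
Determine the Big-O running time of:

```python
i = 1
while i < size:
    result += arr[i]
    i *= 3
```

Time complexity: O(log n).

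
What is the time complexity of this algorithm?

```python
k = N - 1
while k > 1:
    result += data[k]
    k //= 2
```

Time complexity: O(log n).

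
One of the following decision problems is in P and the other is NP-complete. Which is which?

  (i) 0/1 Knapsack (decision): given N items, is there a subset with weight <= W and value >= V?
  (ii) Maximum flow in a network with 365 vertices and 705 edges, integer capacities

(i) is NP-complete: reduces from Subset Sum.
(ii) is P: Edmonds-Karp / push-relabel run in polynomial time.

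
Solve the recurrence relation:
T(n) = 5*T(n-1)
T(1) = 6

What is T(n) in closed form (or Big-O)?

Each step multiplies by 5. T(n) = T(1)*5^(n-1) = 6*5^(n-1).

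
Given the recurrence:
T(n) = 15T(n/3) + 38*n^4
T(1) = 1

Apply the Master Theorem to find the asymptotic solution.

a=15, b=3, f(n)=38*n^4. log_3(15) = 2.465 < 4. Case 3: T(n) = O(n^4).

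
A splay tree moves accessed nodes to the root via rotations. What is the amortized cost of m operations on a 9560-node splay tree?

Using a potential function Phi = sum of log(size of subtree) for each node, each splay operation has amortized cost O(log n) where n = 9560. Bad individual operations (O(n)) are offset by decreased potential.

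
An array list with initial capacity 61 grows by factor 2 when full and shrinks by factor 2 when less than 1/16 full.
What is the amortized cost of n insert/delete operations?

Using potential function Phi = |2*size - capacity|. Resizing costs are offset by potential release. Amortized O(1) per operation.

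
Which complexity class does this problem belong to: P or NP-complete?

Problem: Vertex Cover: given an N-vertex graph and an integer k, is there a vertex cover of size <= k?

This problem is NP-complete: one of Karp's 21 NP-complete problems (with k part of the input; for any fixed constant k it is in P).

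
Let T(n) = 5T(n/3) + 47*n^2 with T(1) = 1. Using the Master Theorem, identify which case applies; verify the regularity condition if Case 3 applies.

a=5, b=3, f(n)=47*n^2.
log_3(5) = 1.465 < 2.
f(n) = Omega(n^(1.465+epsilon)) for some epsilon > 0, so Case 3 is the candidate.
Regularity: a*f(n/b) = 5*47*(n/3)^2 = (5/9)*47*n^2 <= c*f(n) with c = 5/9 < 1. Satisfied.
Case 3: T(n) = Theta(n^2).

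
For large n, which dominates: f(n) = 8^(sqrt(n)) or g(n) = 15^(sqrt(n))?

g(n) = 15^(sqrt(n)) grows faster: ratio is (15/8)^(sqrt(n)) -> infinity since 15/8 > 1.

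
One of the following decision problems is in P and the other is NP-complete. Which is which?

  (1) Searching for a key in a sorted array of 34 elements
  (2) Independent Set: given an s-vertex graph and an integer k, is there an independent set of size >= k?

(1) is P: binary search runs in O(log n).
(2) is NP-complete: complement of Clique (with k part of the input).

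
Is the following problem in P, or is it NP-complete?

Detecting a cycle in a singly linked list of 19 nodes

This problem is in P: Floyd's tortoise-and-hare runs in O(n) time, O(1) space.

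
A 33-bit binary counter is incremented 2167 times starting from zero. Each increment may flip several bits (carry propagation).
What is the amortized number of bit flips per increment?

Bit i flips on every 2^i-th increment, so over 2167 increments bit i flips floor(2167/2^i) times. Summing over i: total flips < 2 * 2167. Amortized: < 2 = O(1) per increment.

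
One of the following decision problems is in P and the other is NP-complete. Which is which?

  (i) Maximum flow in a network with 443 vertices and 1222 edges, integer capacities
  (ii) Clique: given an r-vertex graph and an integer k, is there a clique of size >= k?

(i) is P: Edmonds-Karp / push-relabel run in polynomial time.
(ii) is NP-complete: complement of Independent Set / Vertex Cover (with k part of the input).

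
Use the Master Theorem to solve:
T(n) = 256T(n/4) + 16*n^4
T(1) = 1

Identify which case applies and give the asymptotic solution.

a=256, b=4, f(n)=16*n^4.
log_4(256) = 4, so n^(log_b(a)) = n^4.
f(n) = Theta(n^4), so Case 2 applies.
T(n) = Theta(n^4 log n).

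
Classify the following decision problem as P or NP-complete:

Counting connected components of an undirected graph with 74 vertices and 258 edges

This problem is in P: BFS/DFS visits each vertex and edge once: O(V+E).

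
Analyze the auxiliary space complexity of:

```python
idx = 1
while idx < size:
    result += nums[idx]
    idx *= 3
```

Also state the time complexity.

Space complexity: O(1).
Only a constant amount of auxiliary storage is used; nothing grows with n.
Time complexity: O(log n).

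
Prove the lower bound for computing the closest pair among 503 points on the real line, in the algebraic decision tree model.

Reduction from element distinctness: given 503 reals, the closest-pair distance is 0 iff two are equal. Element distinctness has an Omega(n log n) lower bound in the algebraic decision tree model (Ben-Or). Therefore closest pair on a line also requires Omega(n log n). Sorting then a linear scan achieves this.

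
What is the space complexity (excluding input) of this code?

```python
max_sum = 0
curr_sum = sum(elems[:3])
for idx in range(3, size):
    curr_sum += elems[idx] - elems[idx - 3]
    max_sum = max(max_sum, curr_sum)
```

Space complexity: O(1).
Only a constant amount of auxiliary storage is used; nothing grows with n.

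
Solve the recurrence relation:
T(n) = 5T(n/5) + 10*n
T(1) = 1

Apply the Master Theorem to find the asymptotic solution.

a=5, b=5, f(n)=10*n. log_5(5) = 1. Case 2: T(n) = O(n log n).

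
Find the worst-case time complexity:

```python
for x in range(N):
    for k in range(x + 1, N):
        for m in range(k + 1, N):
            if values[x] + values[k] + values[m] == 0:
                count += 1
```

Time complexity: O(n^3).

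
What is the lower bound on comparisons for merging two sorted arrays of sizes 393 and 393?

Adversary argument: with sizes 393 and 393 (differing by at most 1), interleave the two arrays so that every consecutive pair in the output comes from different inputs. Then each of the 785 adjacent output pairs must be directly compared, or the algorithm cannot determine their relative order. So 785 comparisons are necessary; standard merge achieves this.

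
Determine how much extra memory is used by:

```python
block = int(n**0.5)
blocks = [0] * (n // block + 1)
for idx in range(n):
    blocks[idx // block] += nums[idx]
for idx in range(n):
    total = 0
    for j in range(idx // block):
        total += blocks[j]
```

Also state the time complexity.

Space complexity: O(sqrt(n)).
Storage scales with sqrt(n).
Time complexity: O(n * sqrt(n)).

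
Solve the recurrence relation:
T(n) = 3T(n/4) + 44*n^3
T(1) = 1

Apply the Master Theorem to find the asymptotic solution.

a=3, b=4, f(n)=44*n^3. log_4(3) = 0.7925 < 3. Case 3: T(n) = O(n^3).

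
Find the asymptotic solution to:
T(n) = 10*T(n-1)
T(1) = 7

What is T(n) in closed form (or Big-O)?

Each step multiplies by 10. T(n) = T(1)*10^(n-1) = 7*10^(n-1).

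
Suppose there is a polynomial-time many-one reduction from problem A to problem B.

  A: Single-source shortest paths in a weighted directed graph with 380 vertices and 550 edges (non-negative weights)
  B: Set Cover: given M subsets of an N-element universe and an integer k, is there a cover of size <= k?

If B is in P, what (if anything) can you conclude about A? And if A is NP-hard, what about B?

A poly-time reduction A <=_p B means any A-instance can be transformed to a B-instance in poly time.
If B is in P: compose the reduction with B's poly-time algorithm to solve A in poly time, so A is in P.
If A is NP-hard: every NP problem reduces to A, which reduces to B; composing reductions, every NP problem reduces to B, so B is NP-hard.
(Here in fact A is P and B is NP-complete.)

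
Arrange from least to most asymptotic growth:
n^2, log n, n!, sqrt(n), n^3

Ordered by growth rate: log n < sqrt(n) < n^2 < n^3 < n!.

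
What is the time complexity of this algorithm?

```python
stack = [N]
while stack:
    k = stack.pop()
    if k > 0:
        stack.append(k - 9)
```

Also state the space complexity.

Time complexity: O(n).
Space complexity: O(1).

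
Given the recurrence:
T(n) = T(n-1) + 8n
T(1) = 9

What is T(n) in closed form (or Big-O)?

Unrolling: T(n) = 9 + 8*(2 + 3 + ... + n) = 9 + 8*(n(n+1)/2 - 1) = O(n^2).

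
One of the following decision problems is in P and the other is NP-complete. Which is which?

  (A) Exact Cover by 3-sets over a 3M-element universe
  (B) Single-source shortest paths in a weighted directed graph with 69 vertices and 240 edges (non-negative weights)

(A) is NP-complete: one of Karp's 21 NP-complete problems.
(B) is P: Dijkstra's algorithm runs in O((V+E) log V).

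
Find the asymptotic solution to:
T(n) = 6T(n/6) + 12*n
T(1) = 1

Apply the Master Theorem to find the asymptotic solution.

a=6, b=6, f(n)=12*n. log_6(6) = 1. Case 2: T(n) = O(n log n).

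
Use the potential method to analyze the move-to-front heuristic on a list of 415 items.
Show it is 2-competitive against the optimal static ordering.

Let Phi = number of inversions between the MTF list and the optimal static list (0 <= Phi <= C(415,2)). Accessing an element at MTF position k and optimal position j: the move-to-front destroys all k-1 inversions in front of it that are not in front in optimal (>= k-j of them) and creates at most j-1 new ones. Amortized cost <= k + (j-1) - (k-j) = 2j - 1 <= 2 * optimal cost.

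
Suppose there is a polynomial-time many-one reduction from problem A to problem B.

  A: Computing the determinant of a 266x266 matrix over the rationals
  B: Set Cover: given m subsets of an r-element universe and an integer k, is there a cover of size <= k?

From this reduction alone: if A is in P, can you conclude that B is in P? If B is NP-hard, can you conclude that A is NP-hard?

A poly-time reduction A <=_p B transfers tractability DOWN (B easy => A easy) and hardness UP (A hard => B hard), not the reverse.
From A in P, the reduction alone does NOT give B in P: any problem in P trivially reduces to SAT, yet SAT is not known to be in P.
From B NP-hard, the reduction alone does NOT give A NP-hard: again, easy problems reduce to hard ones.
(Here in fact A is P and B is NP-complete.)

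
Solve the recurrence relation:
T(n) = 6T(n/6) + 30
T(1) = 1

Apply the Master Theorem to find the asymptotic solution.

a=6, b=6, f(n)=30. log_6(6) = 1. Case 1 of Master Theorem: T(n) = O(n^1).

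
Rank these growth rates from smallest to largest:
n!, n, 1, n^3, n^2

Ordered by growth rate: 1 < n < n^2 < n^3 < n!.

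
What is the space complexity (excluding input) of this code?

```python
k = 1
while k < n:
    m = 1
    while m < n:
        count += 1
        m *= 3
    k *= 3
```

Space complexity: O(1).
Only a constant amount of auxiliary storage is used; nothing grows with n.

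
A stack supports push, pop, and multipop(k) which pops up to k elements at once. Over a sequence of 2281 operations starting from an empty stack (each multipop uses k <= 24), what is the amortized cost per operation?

Each element is pushed exactly once and popped at most once (whether by pop or as part of a multipop). So the total number of individual pops over the whole sequence is at most the number of pushes, which is at most 2281. Total work <= 2 * 2281, hence O(1) amortized per operation.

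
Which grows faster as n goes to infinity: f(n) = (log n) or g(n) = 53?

f(n) = (log n) grows faster: any unbounded function dominates a constant.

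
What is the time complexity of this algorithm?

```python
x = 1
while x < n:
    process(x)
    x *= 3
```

Time complexity: O(log n).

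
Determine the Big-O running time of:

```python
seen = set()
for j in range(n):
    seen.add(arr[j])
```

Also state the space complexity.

Time complexity: O(n).
Space complexity: O(n).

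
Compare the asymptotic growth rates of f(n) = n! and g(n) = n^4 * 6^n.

f(n) = n! grows faster: by Stirling n! ~ (n/e)^n sqrt(2*pi*n); (n/e)^n eventually dominates n^4 * 6^n.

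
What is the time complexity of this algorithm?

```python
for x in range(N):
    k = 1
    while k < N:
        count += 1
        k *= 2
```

Time complexity: O(n log n).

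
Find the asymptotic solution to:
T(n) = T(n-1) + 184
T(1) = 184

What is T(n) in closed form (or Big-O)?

Unrolling: T(n) = T(n-1) + 184 = T(n-2) + 2*184 = ... = T(1) + (n-1)*184 = 184 + (n-1)*184 = 184n.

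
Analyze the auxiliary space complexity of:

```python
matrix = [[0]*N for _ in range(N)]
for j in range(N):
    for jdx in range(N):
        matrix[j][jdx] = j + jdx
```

Space complexity: O(n^2).
A 2D structure of size n x n is allocated.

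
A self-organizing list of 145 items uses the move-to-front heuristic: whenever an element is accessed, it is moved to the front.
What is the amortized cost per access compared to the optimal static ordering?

With potential Phi = number of inversions between the MTF list and the optimal static list (at most C(145,2)), each access has amortized cost at most 2 * (cost under optimal static ordering). This is the move-to-front 2-competitiveness result.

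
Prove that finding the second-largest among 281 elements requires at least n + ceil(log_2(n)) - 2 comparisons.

Lower bound (adversary): identifying the maximum requires 281-1 comparisons (each eliminates one candidate). Assign weight 1 to each element; on each comparison the adversary lets the heavier side win and gives it the loser's weight. The max ends with weight 281, but each comparison it wins at most doubles its weight, so the max must win >= ceil(log_2(281)) = 9 comparisons. The second-largest is one of those 9 direct losers to the max, and identifying which one is largest needs >= 9-1 further comparisons. Total >= 281-1 + 9-1 = 288.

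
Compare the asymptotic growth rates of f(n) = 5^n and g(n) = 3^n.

f(n) = 5^n grows faster: (5/3)^n -> infinity since 5/3 > 1.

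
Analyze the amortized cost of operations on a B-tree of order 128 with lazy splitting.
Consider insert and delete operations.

In a B-tree of order 128, a node splits when it has 128 keys. With lazy splitting, we use potential Phi = number of full nodes + number of near-empty nodes. Each split costs O(1) but reduces potential. Between splits, at least 64 insertions must occur in that node. Amortized structural cost is O(1) per operation, plus O(log_128 n) traversal.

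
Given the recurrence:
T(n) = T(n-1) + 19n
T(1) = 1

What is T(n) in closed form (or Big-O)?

Unrolling: T(n) = 1 + 19*(2 + 3 + ... + n) = 1 + 19*(n(n+1)/2 - 1) = O(n^2).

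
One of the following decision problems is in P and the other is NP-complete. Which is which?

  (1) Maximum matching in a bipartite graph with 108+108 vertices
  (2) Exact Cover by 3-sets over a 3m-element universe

(1) is P: Hopcroft-Karp runs in O(E sqrt(V)).
(2) is NP-complete: one of Karp's 21 NP-complete problems.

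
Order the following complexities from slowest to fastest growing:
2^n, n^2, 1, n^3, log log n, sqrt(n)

Ordered by growth rate: 1 < log log n < sqrt(n) < n^2 < n^3 < 2^n.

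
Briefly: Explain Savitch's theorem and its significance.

Savitch's theorem states that NSPACE(f(n)) is contained in DSPACE(f(n)^2) for f(n) >= log n. In particular, NPSPACE = PSPACE, meaning nondeterminism does not significantly help for space-bounded computation. This contrasts with time, where we do not know if P = NP.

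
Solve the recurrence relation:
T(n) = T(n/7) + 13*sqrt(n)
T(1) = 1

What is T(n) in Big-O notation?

Each level contributes sqrt(n/7^k). Geometric series with ratio 1/sqrt(7) < 1 sums to O(sqrt(n)).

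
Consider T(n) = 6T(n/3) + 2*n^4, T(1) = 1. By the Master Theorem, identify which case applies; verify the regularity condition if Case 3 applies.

a=6, b=3, f(n)=2*n^4.
log_3(6) = 1.631 < 4.
f(n) = Omega(n^(1.631+epsilon)) for some epsilon > 0, so Case 3 is the candidate.
Regularity: a*f(n/b) = 6*2*(n/3)^4 = (6/81)*2*n^4 <= c*f(n) with c = 6/81 < 1. Satisfied.
Case 3: T(n) = Theta(n^4).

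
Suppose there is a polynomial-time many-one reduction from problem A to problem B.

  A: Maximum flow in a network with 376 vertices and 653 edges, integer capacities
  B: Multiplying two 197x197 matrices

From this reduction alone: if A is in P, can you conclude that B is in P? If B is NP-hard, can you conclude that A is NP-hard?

A poly-time reduction A <=_p B transfers tractability DOWN (B easy => A easy) and hardness UP (A hard => B hard), not the reverse.
From A in P, the reduction alone does NOT give B in P: any problem in P trivially reduces to SAT, yet SAT is not known to be in P.
From B NP-hard, the reduction alone does NOT give A NP-hard: again, easy problems reduce to hard ones.
(Here in fact A is P and B is P.)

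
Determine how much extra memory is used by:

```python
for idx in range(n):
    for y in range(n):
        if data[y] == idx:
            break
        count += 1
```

Space complexity: O(1).
Only a constant amount of auxiliary storage is used; nothing grows with n.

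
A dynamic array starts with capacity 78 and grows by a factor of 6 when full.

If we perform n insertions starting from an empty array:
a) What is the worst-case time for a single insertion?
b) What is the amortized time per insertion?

(a) Worst-case single insertion: O(n) -- when the array is full at capacity c, the resize copies all c elements, and c can be Theta(n).
(b) Resizes happen at sizes 78, 468, 2808, ... Total copy cost for n insertions: 78 + 468 + ... = O(n) (geometric series with ratio 1/6). Amortized cost per insertion: O(n)/n = O(1).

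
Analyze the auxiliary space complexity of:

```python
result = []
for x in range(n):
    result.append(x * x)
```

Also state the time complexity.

Space complexity: O(n).
Auxiliary storage grows linearly with the input size n in the worst case.
Time complexity: O(n).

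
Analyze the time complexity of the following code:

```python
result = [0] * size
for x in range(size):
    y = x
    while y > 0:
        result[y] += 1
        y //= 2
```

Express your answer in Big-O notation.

Time complexity: O(n log n).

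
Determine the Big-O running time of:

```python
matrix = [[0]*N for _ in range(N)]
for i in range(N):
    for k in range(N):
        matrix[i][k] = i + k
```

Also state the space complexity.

Time complexity: O(n^2).
Space complexity: O(n^2).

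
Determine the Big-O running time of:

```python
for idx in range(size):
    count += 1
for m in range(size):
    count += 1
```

Time complexity: O(n).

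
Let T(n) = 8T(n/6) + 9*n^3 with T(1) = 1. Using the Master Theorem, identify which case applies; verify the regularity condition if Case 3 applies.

a=8, b=6, f(n)=9*n^3.
log_6(8) = 1.161 < 3.
f(n) = Omega(n^(1.161+epsilon)) for some epsilon > 0, so Case 3 is the candidate.
Regularity: a*f(n/b) = 8*9*(n/6)^3 = (8/216)*9*n^3 <= c*f(n) with c = 8/216 < 1. Satisfied.
Case 3: T(n) = Theta(n^3).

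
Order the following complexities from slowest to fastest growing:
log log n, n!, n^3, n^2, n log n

Ordered by growth rate: log log n < n log n < n^2 < n^3 < n!.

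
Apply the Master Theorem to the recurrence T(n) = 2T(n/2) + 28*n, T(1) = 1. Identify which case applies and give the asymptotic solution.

a=2, b=2, f(n)=28*n.
log_2(2) = 1, so n^(log_b(a)) = n.
f(n) = Theta(n), so Case 2 applies.
T(n) = Theta(n log n).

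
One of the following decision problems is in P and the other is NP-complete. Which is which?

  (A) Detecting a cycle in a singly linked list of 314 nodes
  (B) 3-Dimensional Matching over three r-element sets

(A) is P: Floyd's tortoise-and-hare runs in O(n) time, O(1) space.
(B) is NP-complete: one of Karp's 21 NP-complete problems.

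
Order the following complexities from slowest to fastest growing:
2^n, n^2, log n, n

Ordered by growth rate: log n < n < n^2 < 2^n.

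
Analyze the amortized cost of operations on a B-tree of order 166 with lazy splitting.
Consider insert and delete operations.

In a B-tree of order 166, a node splits when it has 166 keys. With lazy splitting, we use potential Phi = number of full nodes + number of near-empty nodes. Each split costs O(1) but reduces potential. Between splits, at least 83 insertions must occur in that node. Amortized structural cost is O(1) per operation, plus O(log_166 n) traversal.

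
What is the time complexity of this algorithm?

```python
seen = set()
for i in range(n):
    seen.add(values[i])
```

Time complexity: O(n).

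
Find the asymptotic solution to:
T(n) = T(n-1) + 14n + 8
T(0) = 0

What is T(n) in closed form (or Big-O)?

Dominant term in sum is 14*sum(i, i=1..n) = 14*n*(n+1)/2 = O(n^2).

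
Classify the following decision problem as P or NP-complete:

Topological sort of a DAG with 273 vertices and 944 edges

This problem is in P: DFS-based topological sort runs in O(V+E).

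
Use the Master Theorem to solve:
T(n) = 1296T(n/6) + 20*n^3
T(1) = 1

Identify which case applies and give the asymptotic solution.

a=1296, b=6, f(n)=20*n^3.
log_6(1296) = 4 > 3.
Since f(n) = O(n^3) is polynomially smaller than n^4, Case 1 applies.
T(n) = Theta(n^4).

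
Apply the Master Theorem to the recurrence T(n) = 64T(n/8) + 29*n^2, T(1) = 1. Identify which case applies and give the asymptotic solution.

a=64, b=8, f(n)=29*n^2.
log_8(64) = 2, so n^(log_b(a)) = n^2.
f(n) = Theta(n^2), so Case 2 applies.
T(n) = Theta(n^2 log n).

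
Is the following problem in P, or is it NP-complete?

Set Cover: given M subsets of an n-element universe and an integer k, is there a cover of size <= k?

This problem is NP-complete: one of Karp's 21 NP-complete problems (with k part of the input).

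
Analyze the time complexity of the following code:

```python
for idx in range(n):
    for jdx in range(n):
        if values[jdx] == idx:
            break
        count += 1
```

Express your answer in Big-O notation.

Time complexity: O(n^2).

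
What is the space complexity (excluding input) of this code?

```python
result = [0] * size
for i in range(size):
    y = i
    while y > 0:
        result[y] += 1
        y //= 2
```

Space complexity: O(n).
Auxiliary storage grows linearly with the input size n in the worst case.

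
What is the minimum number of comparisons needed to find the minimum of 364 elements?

Finding the minimum requires 363 comparisons, identical reasoning to finding the maximum. Each comparison eliminates one candidate.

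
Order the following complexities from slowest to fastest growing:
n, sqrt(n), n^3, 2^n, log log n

Ordered by growth rate: log log n < sqrt(n) < n < n^3 < 2^n.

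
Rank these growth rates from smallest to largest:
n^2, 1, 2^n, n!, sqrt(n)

Ordered by growth rate: 1 < sqrt(n) < n^2 < 2^n < n!.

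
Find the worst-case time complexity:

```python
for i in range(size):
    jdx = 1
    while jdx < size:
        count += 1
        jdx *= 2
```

Time complexity: O(n log n).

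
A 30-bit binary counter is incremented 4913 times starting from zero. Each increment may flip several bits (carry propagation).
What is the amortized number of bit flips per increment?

Bit i flips on every 2^i-th increment, so over 4913 increments bit i flips floor(4913/2^i) times. Summing over i: total flips < 2 * 4913. Amortized: < 2 = O(1) per increment.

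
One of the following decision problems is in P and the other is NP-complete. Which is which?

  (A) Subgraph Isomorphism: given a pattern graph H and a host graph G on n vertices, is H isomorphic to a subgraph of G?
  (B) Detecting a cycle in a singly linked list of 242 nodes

(A) is NP-complete: generalizes Clique and Hamiltonian Path (pattern size is part of the input).
(B) is P: Floyd's tortoise-and-hare runs in O(n) time, O(1) space.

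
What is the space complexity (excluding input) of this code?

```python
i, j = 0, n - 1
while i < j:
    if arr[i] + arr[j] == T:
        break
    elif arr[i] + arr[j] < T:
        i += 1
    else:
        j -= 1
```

Space complexity: O(1).
Only a constant amount of auxiliary storage is used; nothing grows with n.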